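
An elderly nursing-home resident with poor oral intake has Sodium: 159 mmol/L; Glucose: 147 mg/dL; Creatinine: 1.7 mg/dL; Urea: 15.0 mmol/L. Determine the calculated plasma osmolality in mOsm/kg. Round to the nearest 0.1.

341.2 mOsm/kg

Calculated osmolality = 2·Na + glucose/18 + urea
= 2·159 + 147/18 + 15
= 318 + 8.17 + 15
= 341.17 mOsm/kg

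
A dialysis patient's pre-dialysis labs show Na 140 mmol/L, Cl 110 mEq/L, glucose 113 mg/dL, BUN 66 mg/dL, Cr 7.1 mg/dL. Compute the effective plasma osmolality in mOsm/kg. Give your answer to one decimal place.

286.3 mOsm/kg

Effective osmolality excludes urea (freely permeant across cell membranes):
2·Na + glucose/18
= 2·140 + 113/18
= 280 + 6.28
= 286.28 mOsm/kg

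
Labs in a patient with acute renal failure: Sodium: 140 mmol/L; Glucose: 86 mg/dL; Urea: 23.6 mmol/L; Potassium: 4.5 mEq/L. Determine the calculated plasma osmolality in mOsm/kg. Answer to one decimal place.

308.4 mOsm/kg

Calculated osmolality = 2·Na + glucose/18 + urea
= 2·140 + 86/18 + 23.6
= 280 + 4.78 + 23.60
= 308.38 mOsm/kg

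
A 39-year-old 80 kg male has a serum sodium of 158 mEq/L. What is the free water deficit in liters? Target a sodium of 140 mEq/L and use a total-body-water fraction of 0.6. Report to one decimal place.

TBW = 0.6 · 80 = 48 L
Free water deficit = TBW · (Na/140 − 1)
= 48 · (158/140 − 1)
= 48 · 0.1286
= 6.17 L

6.2 L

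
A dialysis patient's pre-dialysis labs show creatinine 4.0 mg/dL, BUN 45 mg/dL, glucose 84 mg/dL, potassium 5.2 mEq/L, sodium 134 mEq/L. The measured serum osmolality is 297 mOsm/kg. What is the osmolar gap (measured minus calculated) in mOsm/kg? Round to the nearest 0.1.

8.3 mOsm/kg

Calculated osmolality = 2·Na + glucose/18 + BUN/2.8
= 2·134 + 84/18 + 45/2.8
= 268 + 4.67 + 16.07
= 288.74 mOsm/kg ≈ 288.7 mOsm/kg
Osmolar gap = measured − calculated = 297 − 288.7 = 8.3 mOsm/kg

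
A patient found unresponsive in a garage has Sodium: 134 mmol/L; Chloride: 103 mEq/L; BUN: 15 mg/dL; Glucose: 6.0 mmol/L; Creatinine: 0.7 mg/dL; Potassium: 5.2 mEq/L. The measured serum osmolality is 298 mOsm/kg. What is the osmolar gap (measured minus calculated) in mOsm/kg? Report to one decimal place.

Calculated osmolality = 2·Na + glucose + BUN/2.8
= 2·134 + 6 + 15/2.8
= 268 + 6 + 5.36
= 279.36 mOsm/kg ≈ 279.4 mOsm/kg
Osmolar gap = measured − calculated = 298 − 279.4 = 18.6 mOsm/kg

18.6 mOsm/kg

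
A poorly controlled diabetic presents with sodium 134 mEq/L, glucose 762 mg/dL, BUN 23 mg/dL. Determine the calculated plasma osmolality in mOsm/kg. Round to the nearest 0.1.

Calculated osmolality = 2·Na + glucose/18 + BUN/2.8
= 2·134 + 762/18 + 23/2.8
= 268 + 42.33 + 8.21
= 318.54 mOsm/kg

318.5 mOsm/kg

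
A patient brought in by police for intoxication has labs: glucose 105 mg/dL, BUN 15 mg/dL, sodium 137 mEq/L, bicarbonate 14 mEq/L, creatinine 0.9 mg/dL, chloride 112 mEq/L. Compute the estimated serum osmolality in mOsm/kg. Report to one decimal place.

285.2 mOsm/kg

Calculated osmolality = 2·Na + glucose/18 + BUN/2.8
= 2·137 + 105/18 + 15/2.8
= 274 + 5.83 + 5.36
= 285.19 mOsm/kg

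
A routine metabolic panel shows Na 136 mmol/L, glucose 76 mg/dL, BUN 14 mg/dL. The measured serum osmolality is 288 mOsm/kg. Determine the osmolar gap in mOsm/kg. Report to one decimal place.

Calculated osmolality = 2·Na + glucose/18 + BUN/2.8
= 2·136 + 76/18 + 14/2.8
= 272 + 4.22 + 5
= 281.22 mOsm/kg ≈ 281.2 mOsm/kg
Osmolar gap = measured − calculated = 288 − 281.2 = 6.8 mOsm/kg

6.8 mOsm/kg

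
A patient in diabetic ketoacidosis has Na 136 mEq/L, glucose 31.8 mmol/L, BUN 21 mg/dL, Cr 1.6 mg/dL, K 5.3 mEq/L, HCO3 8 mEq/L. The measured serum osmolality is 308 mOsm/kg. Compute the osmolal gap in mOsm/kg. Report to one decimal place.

-3.3 mOsm/kg

Calculated osmolality = 2·Na + glucose + BUN/2.8
= 2·136 + 31.8 + 21/2.8
= 272 + 31.80 + 7.50
= 311.3 mOsm/kg ≈ 311.3 mOsm/kg
Osmolar gap = measured − calculated = 308 − 311.3 = -3.3 mOsm/kg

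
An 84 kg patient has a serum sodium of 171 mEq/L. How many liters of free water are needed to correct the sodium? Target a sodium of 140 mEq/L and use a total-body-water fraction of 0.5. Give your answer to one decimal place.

TBW = 0.5 · 84 = 42 L
Free water deficit = TBW · (Na/140 − 1)
= 42 · (171/140 − 1)
= 42 · 0.2214
= 9.3 L

9.3 L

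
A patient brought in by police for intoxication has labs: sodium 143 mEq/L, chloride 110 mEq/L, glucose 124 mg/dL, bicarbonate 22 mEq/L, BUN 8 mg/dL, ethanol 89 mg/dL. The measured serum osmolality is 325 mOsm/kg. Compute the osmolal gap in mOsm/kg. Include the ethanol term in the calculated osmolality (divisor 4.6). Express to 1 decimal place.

Calculated osmolality = 2·Na + glucose/18 + BUN/2.8 + ethanol/4.6
= 2·143 + 124/18 + 8/2.8 + 89/4.6
= 286 + 6.89 + 2.86 + 19.35
= 315.1 mOsm/kg ≈ 315.1 mOsm/kg
Osmolar gap = measured − calculated = 325 − 315.1 = 9.9 mOsm/kg

9.9 mOsm/kg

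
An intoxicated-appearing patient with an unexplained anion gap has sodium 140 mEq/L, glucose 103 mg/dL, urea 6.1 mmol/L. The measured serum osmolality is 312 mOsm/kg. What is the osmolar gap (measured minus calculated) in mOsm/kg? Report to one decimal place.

Calculated osmolality = 2·Na + glucose/18 + urea
= 2·140 + 103/18 + 6.1
= 280 + 5.72 + 6.10
= 291.82 mOsm/kg ≈ 291.8 mOsm/kg
Osmolar gap = measured − calculated = 312 − 291.8 = 20.2 mOsm/kg

20.2 mOsm/kg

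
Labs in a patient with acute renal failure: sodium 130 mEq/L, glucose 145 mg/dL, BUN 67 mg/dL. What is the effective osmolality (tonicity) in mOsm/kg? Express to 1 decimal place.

Effective osmolality excludes urea (freely permeant across cell membranes):
2·Na + glucose/18
= 2·130 + 145/18
= 260 + 8.06
= 268.06 mOsm/kg

268.1 mOsm/kg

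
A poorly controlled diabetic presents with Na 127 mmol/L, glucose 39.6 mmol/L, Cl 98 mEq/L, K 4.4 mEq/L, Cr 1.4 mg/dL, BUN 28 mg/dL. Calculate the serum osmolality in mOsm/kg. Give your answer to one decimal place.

Calculated osmolality = 2·Na + glucose + BUN/2.8
= 2·127 + 39.6 + 28/2.8
= 254 + 39.60 + 10
= 303.6 mOsm/kg

303.6 mOsm/kg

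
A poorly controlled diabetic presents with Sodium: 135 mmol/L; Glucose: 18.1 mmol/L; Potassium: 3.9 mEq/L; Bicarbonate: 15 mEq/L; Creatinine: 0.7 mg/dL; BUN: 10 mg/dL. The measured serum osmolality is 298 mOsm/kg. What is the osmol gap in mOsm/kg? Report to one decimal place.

6.3 mOsm/kg

Calculated osmolality = 2·Na + glucose + BUN/2.8
= 2·135 + 18.1 + 10/2.8
= 270 + 18.10 + 3.57
= 291.67 mOsm/kg ≈ 291.7 mOsm/kg
Osmolar gap = measured − calculated = 298 − 291.7 = 6.3 mOsm/kg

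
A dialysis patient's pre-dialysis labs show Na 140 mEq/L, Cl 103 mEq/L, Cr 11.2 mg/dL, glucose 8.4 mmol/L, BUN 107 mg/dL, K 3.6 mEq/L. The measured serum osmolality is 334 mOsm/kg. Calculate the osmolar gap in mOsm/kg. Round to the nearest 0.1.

Calculated osmolality = 2·Na + glucose + BUN/2.8
= 2·140 + 8.4 + 107/2.8
= 280 + 8.40 + 38.21
= 326.61 mOsm/kg ≈ 326.6 mOsm/kg
Osmolar gap = measured − calculated = 334 − 326.6 = 7.4 mOsm/kg

7.4 mOsm/kg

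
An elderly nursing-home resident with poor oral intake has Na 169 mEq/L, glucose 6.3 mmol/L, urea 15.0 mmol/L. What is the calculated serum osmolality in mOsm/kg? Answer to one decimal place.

Calculated osmolality = 2·Na + glucose + urea
= 2·169 + 6.3 + 15
= 338 + 6.30 + 15
= 359.3 mOsm/kg

359.3 mOsm/kg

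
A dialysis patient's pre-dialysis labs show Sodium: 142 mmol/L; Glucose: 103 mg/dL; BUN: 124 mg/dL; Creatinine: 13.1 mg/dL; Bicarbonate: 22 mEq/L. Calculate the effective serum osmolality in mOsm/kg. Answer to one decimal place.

289.7 mOsm/kg

Effective osmolality excludes urea (freely permeant across cell membranes):
2·Na + glucose/18
= 2·142 + 103/18
= 284 + 5.72
= 289.72 mOsm/kg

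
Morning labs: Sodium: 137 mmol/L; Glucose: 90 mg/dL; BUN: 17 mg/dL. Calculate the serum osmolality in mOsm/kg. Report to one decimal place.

Calculated osmolality = 2·Na + glucose/18 + BUN/2.8
= 2·137 + 90/18 + 17/2.8
= 274 + 5 + 6.07
= 285.07 mOsm/kg

285.1 mOsm/kg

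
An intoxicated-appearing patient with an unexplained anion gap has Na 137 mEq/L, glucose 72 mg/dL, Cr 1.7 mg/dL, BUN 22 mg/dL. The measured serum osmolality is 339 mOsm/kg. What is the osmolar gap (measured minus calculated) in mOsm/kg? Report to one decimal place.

Calculated osmolality = 2·Na + glucose/18 + BUN/2.8
= 2·137 + 72/18 + 22/2.8
= 274 + 4 + 7.86
= 285.86 mOsm/kg ≈ 285.9 mOsm/kg
Osmolar gap = measured − calculated = 339 − 285.9 = 53.1 mOsm/kg

53.1 mOsm/kg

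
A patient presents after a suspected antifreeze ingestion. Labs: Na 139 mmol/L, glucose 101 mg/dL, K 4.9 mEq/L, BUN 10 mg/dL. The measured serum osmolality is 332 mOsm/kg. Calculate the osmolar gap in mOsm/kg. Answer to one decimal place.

Calculated osmolality = 2·Na + glucose/18 + BUN/2.8
= 2·139 + 101/18 + 10/2.8
= 278 + 5.61 + 3.57
= 287.18 mOsm/kg ≈ 287.2 mOsm/kg
Osmolar gap = measured − calculated = 332 − 287.2 = 44.8 mOsm/kg

44.8 mOsm/kg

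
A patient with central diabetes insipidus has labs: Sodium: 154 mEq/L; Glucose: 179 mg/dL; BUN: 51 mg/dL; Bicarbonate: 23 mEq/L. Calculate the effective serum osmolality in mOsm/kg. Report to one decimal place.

Effective osmolality excludes urea (freely permeant across cell membranes):
2·Na + glucose/18
= 2·154 + 179/18
= 308 + 9.94
= 317.94 mOsm/kg

317.9 mOsm/kg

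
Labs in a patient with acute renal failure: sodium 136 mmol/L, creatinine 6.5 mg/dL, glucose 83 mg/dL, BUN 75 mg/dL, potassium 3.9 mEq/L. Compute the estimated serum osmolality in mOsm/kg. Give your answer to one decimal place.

303.4 mOsm/kg

Calculated osmolality = 2·Na + glucose/18 + BUN/2.8
= 2·136 + 83/18 + 75/2.8
= 272 + 4.61 + 26.79
= 303.4 mOsm/kg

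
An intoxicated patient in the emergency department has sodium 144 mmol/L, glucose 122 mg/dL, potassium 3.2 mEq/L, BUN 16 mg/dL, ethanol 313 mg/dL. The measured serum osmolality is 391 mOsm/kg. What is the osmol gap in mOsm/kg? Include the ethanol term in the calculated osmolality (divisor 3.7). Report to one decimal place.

Calculated osmolality = 2·Na + glucose/18 + BUN/2.8 + ethanol/3.7
= 2·144 + 122/18 + 16/2.8 + 313/3.7
= 288 + 6.78 + 5.71 + 84.59
= 385.08 mOsm/kg ≈ 385.1 mOsm/kg
Osmolar gap = measured − calculated = 391 − 385.1 = 5.9 mOsm/kg

5.9 mOsm/kg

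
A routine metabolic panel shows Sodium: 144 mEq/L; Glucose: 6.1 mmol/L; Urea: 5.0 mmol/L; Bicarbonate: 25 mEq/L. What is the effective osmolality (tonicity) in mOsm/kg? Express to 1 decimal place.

Effective osmolality excludes urea (freely permeant across cell membranes):
2·Na + glucose
= 2·144 + 6.1
= 288 + 6.1
= 294.1 mOsm/kg

294.1 mOsm/kg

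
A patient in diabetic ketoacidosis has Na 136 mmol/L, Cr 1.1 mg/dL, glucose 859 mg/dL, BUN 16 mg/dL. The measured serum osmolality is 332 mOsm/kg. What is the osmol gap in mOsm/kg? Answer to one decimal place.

6.6 mOsm/kg

Calculated osmolality = 2·Na + glucose/18 + BUN/2.8
= 2·136 + 859/18 + 16/2.8
= 272 + 47.72 + 5.71
= 325.43 mOsm/kg ≈ 325.4 mOsm/kg
Osmolar gap = measured − calculated = 332 − 325.4 = 6.6 mOsm/kg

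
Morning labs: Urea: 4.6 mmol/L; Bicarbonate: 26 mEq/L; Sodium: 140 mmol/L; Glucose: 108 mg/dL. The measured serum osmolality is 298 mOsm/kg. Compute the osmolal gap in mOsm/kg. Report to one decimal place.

7.4 mOsm/kg

Calculated osmolality = 2·Na + glucose/18 + urea
= 2·140 + 108/18 + 4.6
= 280 + 6 + 4.60
= 290.6 mOsm/kg ≈ 290.6 mOsm/kg
Osmolar gap = measured − calculated = 298 − 290.6 = 7.4 mOsm/kg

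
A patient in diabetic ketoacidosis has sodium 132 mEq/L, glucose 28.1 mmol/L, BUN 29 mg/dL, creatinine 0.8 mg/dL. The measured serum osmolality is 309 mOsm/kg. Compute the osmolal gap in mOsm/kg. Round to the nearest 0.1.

Calculated osmolality = 2·Na + glucose + BUN/2.8
= 2·132 + 28.1 + 29/2.8
= 264 + 28.10 + 10.36
= 302.46 mOsm/kg ≈ 302.5 mOsm/kg
Osmolar gap = measured − calculated = 309 − 302.5 = 6.5 mOsm/kg

6.5 mOsm/kg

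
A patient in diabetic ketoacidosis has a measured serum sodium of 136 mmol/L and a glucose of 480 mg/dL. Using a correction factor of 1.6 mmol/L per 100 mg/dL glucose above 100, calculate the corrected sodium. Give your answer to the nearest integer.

142 mmol/L

Corrected Na = measured Na + 1.6 · (glucose − 100)/100
= 136 + 1.6 · (480 − 100)/100
= 136 + 6.1
= 142.1 mmol/L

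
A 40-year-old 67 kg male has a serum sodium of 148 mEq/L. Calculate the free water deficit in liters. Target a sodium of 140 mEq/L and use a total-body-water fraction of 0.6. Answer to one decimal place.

TBW = 0.6 · 67 = 40.2 L
Free water deficit = TBW · (Na/140 − 1)
= 40.2 · (148/140 − 1)
= 40.2 · 0.0571
= 2.3 L

2.3 L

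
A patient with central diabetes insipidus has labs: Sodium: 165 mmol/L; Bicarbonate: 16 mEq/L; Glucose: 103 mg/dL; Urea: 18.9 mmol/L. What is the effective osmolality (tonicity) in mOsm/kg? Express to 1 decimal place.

335.7 mOsm/kg

Effective osmolality excludes urea (freely permeant across cell membranes):
2·Na + glucose/18
= 2·165 + 103/18
= 330 + 5.72
= 335.72 mOsm/kg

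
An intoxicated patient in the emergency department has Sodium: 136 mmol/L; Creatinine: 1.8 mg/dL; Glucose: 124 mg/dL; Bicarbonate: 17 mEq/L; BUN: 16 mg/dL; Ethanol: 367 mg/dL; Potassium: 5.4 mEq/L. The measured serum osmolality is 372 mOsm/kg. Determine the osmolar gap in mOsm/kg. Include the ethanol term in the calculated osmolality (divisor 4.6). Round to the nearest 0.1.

7.6 mOsm/kg

Calculated osmolality = 2·Na + glucose/18 + BUN/2.8 + ethanol/4.6
= 2·136 + 124/18 + 16/2.8 + 367/4.6
= 272 + 6.89 + 5.71 + 79.78
= 364.38 mOsm/kg ≈ 364.4 mOsm/kg
Osmolar gap = measured − calculated = 372 − 364.4 = 7.6 mOsm/kg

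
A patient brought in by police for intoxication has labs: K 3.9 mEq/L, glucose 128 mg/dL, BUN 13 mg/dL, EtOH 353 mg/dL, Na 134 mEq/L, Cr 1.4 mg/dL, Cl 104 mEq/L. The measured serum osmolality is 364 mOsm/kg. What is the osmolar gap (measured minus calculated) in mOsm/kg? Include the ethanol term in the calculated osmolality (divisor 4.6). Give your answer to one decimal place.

Calculated osmolality = 2·Na + glucose/18 + BUN/2.8 + ethanol/4.6
= 2·134 + 128/18 + 13/2.8 + 353/4.6
= 268 + 7.11 + 4.64 + 76.74
= 356.49 mOsm/kg ≈ 356.5 mOsm/kg
Osmolar gap = measured − calculated = 364 − 356.5 = 7.5 mOsm/kg

7.5 mOsm/kg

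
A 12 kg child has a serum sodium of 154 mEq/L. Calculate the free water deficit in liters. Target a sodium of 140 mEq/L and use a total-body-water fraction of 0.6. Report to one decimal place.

TBW = 0.6 · 12 = 7.2 L
Free water deficit = TBW · (Na/140 − 1)
= 7.2 · (154/140 − 1)
= 7.2 · 0.1
= 0.72 L

0.7 L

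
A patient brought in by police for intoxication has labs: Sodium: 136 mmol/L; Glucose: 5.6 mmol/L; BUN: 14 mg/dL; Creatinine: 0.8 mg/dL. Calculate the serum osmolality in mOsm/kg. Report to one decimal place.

282.6 mOsm/kg

Calculated osmolality = 2·Na + glucose + BUN/2.8
= 2·136 + 5.6 + 14/2.8
= 272 + 5.60 + 5
= 282.6 mOsm/kg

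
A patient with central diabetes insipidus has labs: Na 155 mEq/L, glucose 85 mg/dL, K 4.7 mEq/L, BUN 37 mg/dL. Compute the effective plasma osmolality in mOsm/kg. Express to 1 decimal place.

Effective osmolality excludes urea (freely permeant across cell membranes):
2·Na + glucose/18
= 2·155 + 85/18
= 310 + 4.72
= 314.72 mOsm/kg

314.7 mOsm/kg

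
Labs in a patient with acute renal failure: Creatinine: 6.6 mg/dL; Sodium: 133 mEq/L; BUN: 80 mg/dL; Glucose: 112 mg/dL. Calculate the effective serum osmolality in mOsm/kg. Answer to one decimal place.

Effective osmolality excludes urea (freely permeant across cell membranes):
2·Na + glucose/18
= 2·133 + 112/18
= 266 + 6.22
= 272.22 mOsm/kg

272.2 mOsm/kg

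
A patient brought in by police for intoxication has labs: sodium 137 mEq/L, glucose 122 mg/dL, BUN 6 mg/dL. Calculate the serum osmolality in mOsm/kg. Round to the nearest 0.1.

Calculated osmolality = 2·Na + glucose/18 + BUN/2.8
= 2·137 + 122/18 + 6/2.8
= 274 + 6.78 + 2.14
= 282.92 mOsm/kg

282.9 mOsm/kg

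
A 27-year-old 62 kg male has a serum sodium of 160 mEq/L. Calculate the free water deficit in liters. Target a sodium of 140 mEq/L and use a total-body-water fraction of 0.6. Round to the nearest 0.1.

TBW = 0.6 · 62 = 37.2 L
Free water deficit = TBW · (Na/140 − 1)
= 37.2 · (160/140 − 1)
= 37.2 · 0.1429
= 5.32 L

5.3 L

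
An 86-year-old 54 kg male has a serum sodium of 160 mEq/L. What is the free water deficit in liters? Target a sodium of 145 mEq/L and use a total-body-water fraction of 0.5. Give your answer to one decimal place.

2.8 L

TBW = 0.5 · 54 = 27 L
Free water deficit = TBW · (Na/145 − 1)
= 27 · (160/145 − 1)
= 27 · 0.1034
= 2.79 L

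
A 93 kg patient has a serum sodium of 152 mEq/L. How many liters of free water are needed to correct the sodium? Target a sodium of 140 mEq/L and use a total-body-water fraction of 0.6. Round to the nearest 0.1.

TBW = 0.6 · 93 = 55.8 L
Free water deficit = TBW · (Na/140 − 1)
= 55.8 · (152/140 − 1)
= 55.8 · 0.0857
= 4.78 L

4.8 L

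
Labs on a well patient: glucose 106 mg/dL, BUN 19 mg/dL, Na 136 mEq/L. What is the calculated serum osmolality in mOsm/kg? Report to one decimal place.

Calculated osmolality = 2·Na + glucose/18 + BUN/2.8
= 2·136 + 106/18 + 19/2.8
= 272 + 5.89 + 6.79
= 284.68 mOsm/kg

284.7 mOsm/kg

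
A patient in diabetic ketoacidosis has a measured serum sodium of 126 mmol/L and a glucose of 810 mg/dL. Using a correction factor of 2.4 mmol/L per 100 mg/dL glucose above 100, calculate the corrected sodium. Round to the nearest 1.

143 mmol/L

Corrected Na = measured Na + 2.4 · (glucose − 100)/100
= 126 + 2.4 · (810 − 100)/100
= 126 + 17
= 143 mmol/L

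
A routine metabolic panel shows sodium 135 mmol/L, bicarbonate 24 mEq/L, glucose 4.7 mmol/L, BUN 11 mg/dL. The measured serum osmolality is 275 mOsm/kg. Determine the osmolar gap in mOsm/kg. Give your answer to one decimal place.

Calculated osmolality = 2·Na + glucose + BUN/2.8
= 2·135 + 4.7 + 11/2.8
= 270 + 4.70 + 3.93
= 278.63 mOsm/kg ≈ 278.6 mOsm/kg
Osmolar gap = measured − calculated = 275 − 278.6 = -3.6 mOsm/kg

-3.6 mOsm/kg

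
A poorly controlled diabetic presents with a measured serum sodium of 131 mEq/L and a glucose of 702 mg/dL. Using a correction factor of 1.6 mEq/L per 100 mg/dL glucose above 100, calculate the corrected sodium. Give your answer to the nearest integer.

141 mEq/L

Corrected Na = measured Na + 1.6 · (glucose − 100)/100
= 131 + 1.6 · (702 − 100)/100
= 131 + 9.6
= 140.6 mEq/L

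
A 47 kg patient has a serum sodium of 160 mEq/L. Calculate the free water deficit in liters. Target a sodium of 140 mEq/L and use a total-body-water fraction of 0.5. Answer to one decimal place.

TBW = 0.5 · 47 = 23.5 L
Free water deficit = TBW · (Na/140 − 1)
= 23.5 · (160/140 − 1)
= 23.5 · 0.1429
= 3.36 L

3.4 L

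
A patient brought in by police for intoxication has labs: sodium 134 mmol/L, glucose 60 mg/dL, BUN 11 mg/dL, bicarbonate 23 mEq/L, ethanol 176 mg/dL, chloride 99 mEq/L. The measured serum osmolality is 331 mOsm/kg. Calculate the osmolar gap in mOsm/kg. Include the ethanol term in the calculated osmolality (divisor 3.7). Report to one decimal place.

Calculated osmolality = 2·Na + glucose/18 + BUN/2.8 + ethanol/3.7
= 2·134 + 60/18 + 11/2.8 + 176/3.7
= 268 + 3.33 + 3.93 + 47.57
= 322.83 mOsm/kg ≈ 322.8 mOsm/kg
Osmolar gap = measured − calculated = 331 − 322.8 = 8.2 mOsm/kg

8.2 mOsm/kg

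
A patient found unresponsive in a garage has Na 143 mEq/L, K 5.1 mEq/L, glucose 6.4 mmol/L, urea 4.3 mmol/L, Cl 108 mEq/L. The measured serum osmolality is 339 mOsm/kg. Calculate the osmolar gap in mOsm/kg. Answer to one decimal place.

Calculated osmolality = 2·Na + glucose + urea
= 2·143 + 6.4 + 4.3
= 286 + 6.40 + 4.30
= 296.7 mOsm/kg ≈ 296.7 mOsm/kg
Osmolar gap = measured − calculated = 339 − 296.7 = 42.3 mOsm/kg

42.3 mOsm/kg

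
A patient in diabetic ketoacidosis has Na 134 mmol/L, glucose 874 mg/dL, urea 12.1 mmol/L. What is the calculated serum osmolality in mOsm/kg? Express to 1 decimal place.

328.7 mOsm/kg

Calculated osmolality = 2·Na + glucose/18 + urea
= 2·134 + 874/18 + 12.1
= 268 + 48.56 + 12.10
= 328.66 mOsm/kg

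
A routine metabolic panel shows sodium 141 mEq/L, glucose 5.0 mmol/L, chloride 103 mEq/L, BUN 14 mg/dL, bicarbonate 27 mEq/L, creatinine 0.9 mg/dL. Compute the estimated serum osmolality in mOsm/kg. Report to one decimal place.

292.0 mOsm/kg

Calculated osmolality = 2·Na + glucose + BUN/2.8
= 2·141 + 5 + 14/2.8
= 282 + 5 + 5
= 292 mOsm/kg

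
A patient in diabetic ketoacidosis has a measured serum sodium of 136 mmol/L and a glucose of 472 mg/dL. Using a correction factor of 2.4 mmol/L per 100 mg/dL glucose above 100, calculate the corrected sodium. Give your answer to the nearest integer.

145 mmol/L

Corrected Na = measured Na + 2.4 · (glucose − 100)/100
= 136 + 2.4 · (472 − 100)/100
= 136 + 8.9
= 144.9 mmol/L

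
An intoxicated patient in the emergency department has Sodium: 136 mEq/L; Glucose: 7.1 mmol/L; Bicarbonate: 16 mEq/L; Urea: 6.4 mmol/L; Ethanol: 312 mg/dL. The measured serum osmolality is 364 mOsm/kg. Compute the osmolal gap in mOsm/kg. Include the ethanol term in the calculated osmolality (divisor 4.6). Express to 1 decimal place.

Calculated osmolality = 2·Na + glucose + urea + ethanol/4.6
= 2·136 + 7.1 + 6.4 + 312/4.6
= 272 + 7.10 + 6.40 + 67.83
= 353.33 mOsm/kg ≈ 353.3 mOsm/kg
Osmolar gap = measured − calculated = 364 − 353.3 = 10.7 mOsm/kg

10.7 mOsm/kg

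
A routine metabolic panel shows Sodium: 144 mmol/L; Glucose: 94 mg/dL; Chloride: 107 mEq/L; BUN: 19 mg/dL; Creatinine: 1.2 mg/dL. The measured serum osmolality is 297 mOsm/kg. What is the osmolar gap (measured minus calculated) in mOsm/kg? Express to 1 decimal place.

-3.0 mOsm/kg

Calculated osmolality = 2·Na + glucose/18 + BUN/2.8
= 2·144 + 94/18 + 19/2.8
= 288 + 5.22 + 6.79
= 300.01 mOsm/kg ≈ 300.0 mOsm/kg
Osmolar gap = measured − calculated = 297 − 300.0 = -3.0 mOsm/kg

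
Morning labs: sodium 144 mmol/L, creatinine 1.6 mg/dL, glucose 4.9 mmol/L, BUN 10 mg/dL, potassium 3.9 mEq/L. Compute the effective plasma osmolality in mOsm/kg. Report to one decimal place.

Effective osmolality excludes urea (freely permeant across cell membranes):
2·Na + glucose
= 2·144 + 4.9
= 288 + 4.9
= 292.9 mOsm/kg

292.9 mOsm/kg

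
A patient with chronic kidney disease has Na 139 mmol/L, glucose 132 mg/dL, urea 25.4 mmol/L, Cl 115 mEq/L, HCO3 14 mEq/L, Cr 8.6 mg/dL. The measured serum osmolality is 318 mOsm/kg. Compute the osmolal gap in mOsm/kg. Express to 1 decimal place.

7.3 mOsm/kg

Calculated osmolality = 2·Na + glucose/18 + urea
= 2·139 + 132/18 + 25.4
= 278 + 7.33 + 25.40
= 310.73 mOsm/kg ≈ 310.7 mOsm/kg
Osmolar gap = measured − calculated = 318 − 310.7 = 7.3 mOsm/kg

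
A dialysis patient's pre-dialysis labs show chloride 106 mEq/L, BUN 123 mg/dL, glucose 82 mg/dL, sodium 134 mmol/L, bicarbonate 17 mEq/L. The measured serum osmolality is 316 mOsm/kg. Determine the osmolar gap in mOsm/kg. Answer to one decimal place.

-0.5 mOsm/kg

Calculated osmolality = 2·Na + glucose/18 + BUN/2.8
= 2·134 + 82/18 + 123/2.8
= 268 + 4.56 + 43.93
= 316.49 mOsm/kg ≈ 316.5 mOsm/kg
Osmolar gap = measured − calculated = 316 − 316.5 = -0.5 mOsm/kg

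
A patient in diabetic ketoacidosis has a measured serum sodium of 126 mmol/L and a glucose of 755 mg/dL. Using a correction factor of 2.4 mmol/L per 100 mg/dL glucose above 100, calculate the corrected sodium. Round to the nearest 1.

Corrected Na = measured Na + 2.4 · (glucose − 100)/100
= 126 + 2.4 · (755 − 100)/100
= 126 + 15.7
= 141.7 mmol/L

142 mmol/L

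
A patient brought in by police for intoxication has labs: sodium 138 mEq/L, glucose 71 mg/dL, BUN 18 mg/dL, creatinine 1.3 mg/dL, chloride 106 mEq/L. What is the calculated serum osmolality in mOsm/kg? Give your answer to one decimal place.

Calculated osmolality = 2·Na + glucose/18 + BUN/2.8
= 2·138 + 71/18 + 18/2.8
= 276 + 3.94 + 6.43
= 286.37 mOsm/kg

286.4 mOsm/kg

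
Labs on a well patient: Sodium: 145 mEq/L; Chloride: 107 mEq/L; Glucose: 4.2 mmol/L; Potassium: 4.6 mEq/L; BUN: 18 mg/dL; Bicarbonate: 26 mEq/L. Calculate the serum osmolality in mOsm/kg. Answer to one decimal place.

Calculated osmolality = 2·Na + glucose + BUN/2.8
= 2·145 + 4.2 + 18/2.8
= 290 + 4.20 + 6.43
= 300.63 mOsm/kg

300.6 mOsm/kg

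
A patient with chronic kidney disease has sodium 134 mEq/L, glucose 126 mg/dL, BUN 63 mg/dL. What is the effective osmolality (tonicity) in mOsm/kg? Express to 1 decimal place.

Effective osmolality excludes urea (freely permeant across cell membranes):
2·Na + glucose/18
= 2·134 + 126/18
= 268 + 7
= 275 mOsm/kg

275.0 mOsm/kg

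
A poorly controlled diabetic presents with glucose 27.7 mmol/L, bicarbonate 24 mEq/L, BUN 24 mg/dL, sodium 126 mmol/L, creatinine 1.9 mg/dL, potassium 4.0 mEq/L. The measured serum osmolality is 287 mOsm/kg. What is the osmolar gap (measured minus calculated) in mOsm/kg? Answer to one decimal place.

Calculated osmolality = 2·Na + glucose + BUN/2.8
= 2·126 + 27.7 + 24/2.8
= 252 + 27.70 + 8.57
= 288.27 mOsm/kg ≈ 288.3 mOsm/kg
Osmolar gap = measured − calculated = 287 − 288.3 = -1.3 mOsm/kg

-1.3 mOsm/kg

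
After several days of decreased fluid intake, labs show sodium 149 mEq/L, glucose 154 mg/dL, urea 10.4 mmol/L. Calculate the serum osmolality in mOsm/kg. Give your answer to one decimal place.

317.0 mOsm/kg

Calculated osmolality = 2·Na + glucose/18 + urea
= 2·149 + 154/18 + 10.4
= 298 + 8.56 + 10.40
= 316.96 mOsm/kg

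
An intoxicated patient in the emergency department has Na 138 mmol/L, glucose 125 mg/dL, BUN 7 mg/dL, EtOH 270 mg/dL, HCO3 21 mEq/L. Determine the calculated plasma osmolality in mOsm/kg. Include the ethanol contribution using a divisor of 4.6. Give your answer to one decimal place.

Calculated osmolality = 2·Na + glucose/18 + BUN/2.8 + ethanol/4.6
= 2·138 + 125/18 + 7/2.8 + 270/4.6
= 276 + 6.94 + 2.50 + 58.70
= 344.14 mOsm/kg

344.1 mOsm/kg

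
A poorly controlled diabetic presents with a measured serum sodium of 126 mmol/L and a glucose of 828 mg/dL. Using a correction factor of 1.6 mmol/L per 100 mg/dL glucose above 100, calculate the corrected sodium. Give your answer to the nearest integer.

138 mmol/L

Corrected Na = measured Na + 1.6 · (glucose − 100)/100
= 126 + 1.6 · (828 − 100)/100
= 126 + 11.6
= 137.6 mmol/L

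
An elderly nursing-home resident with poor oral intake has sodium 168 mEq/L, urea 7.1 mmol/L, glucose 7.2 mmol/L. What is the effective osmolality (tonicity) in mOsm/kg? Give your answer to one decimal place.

343.2 mOsm/kg

Effective osmolality excludes urea (freely permeant across cell membranes):
2·Na + glucose
= 2·168 + 7.2
= 336 + 7.2
= 343.2 mOsm/kg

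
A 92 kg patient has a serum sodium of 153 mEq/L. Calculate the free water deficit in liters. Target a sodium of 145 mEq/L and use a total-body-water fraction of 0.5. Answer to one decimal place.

TBW = 0.5 · 92 = 46 L
Free water deficit = TBW · (Na/145 − 1)
= 46 · (153/145 − 1)
= 46 · 0.0552
= 2.54 L

2.5 L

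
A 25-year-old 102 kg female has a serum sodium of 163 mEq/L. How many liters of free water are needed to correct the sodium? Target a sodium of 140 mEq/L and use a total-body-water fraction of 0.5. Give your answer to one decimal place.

8.4 L

TBW = 0.5 · 102 = 51 L
Free water deficit = TBW · (Na/140 − 1)
= 51 · (163/140 − 1)
= 51 · 0.1643
= 8.38 L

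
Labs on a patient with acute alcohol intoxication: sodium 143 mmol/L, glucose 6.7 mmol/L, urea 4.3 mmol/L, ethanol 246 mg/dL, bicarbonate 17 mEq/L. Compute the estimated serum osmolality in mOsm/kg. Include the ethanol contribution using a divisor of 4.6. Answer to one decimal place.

350.5 mOsm/kg

Calculated osmolality = 2·Na + glucose + urea + ethanol/4.6
= 2·143 + 6.7 + 4.3 + 246/4.6
= 286 + 6.70 + 4.30 + 53.48
= 350.48 mOsm/kg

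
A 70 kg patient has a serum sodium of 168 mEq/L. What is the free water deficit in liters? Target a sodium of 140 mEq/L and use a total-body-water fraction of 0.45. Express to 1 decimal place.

6.3 L

TBW = 0.45 · 70 = 31.5 L
Free water deficit = TBW · (Na/140 − 1)
= 31.5 · (168/140 − 1)
= 31.5 · 0.2
= 6.3 L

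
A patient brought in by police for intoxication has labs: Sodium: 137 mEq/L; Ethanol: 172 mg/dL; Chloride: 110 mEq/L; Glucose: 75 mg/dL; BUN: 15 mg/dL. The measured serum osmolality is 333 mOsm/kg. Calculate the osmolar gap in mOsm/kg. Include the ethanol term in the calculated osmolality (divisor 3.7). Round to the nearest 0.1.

Calculated osmolality = 2·Na + glucose/18 + BUN/2.8 + ethanol/3.7
= 2·137 + 75/18 + 15/2.8 + 172/3.7
= 274 + 4.17 + 5.36 + 46.49
= 330.02 mOsm/kg ≈ 330.0 mOsm/kg
Osmolar gap = measured − calculated = 333 − 330.0 = 3.0 mOsm/kg

3.0 mOsm/kg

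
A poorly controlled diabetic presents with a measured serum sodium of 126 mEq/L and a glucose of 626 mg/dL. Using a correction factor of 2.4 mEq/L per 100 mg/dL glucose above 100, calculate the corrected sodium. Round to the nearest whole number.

Corrected Na = measured Na + 2.4 · (glucose − 100)/100
= 126 + 2.4 · (626 − 100)/100
= 126 + 12.6
= 138.6 mEq/L

139 mEq/L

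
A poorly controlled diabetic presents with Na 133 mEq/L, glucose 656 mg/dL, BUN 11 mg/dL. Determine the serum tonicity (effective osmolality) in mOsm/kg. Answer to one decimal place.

302.4 mOsm/kg

Effective osmolality excludes urea (freely permeant across cell membranes):
2·Na + glucose/18
= 2·133 + 656/18
= 266 + 36.44
= 302.44 mOsm/kg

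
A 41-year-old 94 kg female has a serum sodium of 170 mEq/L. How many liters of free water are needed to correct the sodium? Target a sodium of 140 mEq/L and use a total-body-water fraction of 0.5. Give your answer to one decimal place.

10.1 L

TBW = 0.5 · 94 = 47 L
Free water deficit = TBW · (Na/140 − 1)
= 47 · (170/140 − 1)
= 47 · 0.2143
= 10.07 L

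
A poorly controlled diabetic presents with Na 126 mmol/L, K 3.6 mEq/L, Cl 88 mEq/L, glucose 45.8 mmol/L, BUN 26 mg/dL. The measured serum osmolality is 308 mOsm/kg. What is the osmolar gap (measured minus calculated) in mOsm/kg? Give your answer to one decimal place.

0.9 mOsm/kg

Calculated osmolality = 2·Na + glucose + BUN/2.8
= 2·126 + 45.8 + 26/2.8
= 252 + 45.80 + 9.29
= 307.09 mOsm/kg ≈ 307.1 mOsm/kg
Osmolar gap = measured − calculated = 308 − 307.1 = 0.9 mOsm/kg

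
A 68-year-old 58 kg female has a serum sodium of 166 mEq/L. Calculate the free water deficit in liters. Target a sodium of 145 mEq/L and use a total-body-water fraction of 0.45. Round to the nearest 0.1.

TBW = 0.45 · 58 = 26.1 L
Free water deficit = TBW · (Na/145 − 1)
= 26.1 · (166/145 − 1)
= 26.1 · 0.1448
= 3.78 L

3.8 L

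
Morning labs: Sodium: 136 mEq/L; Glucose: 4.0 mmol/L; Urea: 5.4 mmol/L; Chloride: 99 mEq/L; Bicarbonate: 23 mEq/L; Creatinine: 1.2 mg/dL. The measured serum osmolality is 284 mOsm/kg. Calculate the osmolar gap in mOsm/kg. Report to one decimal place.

Calculated osmolality = 2·Na + glucose + urea
= 2·136 + 4 + 5.4
= 272 + 4 + 5.40
= 281.4 mOsm/kg ≈ 281.4 mOsm/kg
Osmolar gap = measured − calculated = 284 − 281.4 = 2.6 mOsm/kg

2.6 mOsm/kg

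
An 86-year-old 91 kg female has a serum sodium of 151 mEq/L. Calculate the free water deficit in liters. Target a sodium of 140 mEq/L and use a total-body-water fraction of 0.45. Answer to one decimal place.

TBW = 0.45 · 91 = 40.95 L
Free water deficit = TBW · (Na/140 − 1)
= 40.95 · (151/140 − 1)
= 40.95 · 0.0786
= 3.22 L

3.2 L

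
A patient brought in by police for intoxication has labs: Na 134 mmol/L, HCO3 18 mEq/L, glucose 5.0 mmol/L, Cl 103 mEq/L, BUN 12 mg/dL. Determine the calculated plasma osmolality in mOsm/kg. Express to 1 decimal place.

Calculated osmolality = 2·Na + glucose + BUN/2.8
= 2·134 + 5 + 12/2.8
= 268 + 5 + 4.29
= 277.29 mOsm/kg

277.3 mOsm/kg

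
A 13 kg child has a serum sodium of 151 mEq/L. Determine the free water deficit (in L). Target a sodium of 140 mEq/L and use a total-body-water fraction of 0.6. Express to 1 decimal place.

TBW = 0.6 · 13 = 7.8 L
Free water deficit = TBW · (Na/140 − 1)
= 7.8 · (151/140 − 1)
= 7.8 · 0.0786
= 0.61 L

0.6 L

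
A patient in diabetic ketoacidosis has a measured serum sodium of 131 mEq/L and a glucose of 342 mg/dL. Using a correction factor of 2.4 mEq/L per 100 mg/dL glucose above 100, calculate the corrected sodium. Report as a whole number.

Corrected Na = measured Na + 2.4 · (glucose − 100)/100
= 131 + 2.4 · (342 − 100)/100
= 131 + 5.8
= 136.8 mEq/L

137 mEq/L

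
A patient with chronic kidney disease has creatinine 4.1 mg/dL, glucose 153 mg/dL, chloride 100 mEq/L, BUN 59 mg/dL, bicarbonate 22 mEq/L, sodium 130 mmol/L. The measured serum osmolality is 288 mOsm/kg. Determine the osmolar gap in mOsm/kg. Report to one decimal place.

Calculated osmolality = 2·Na + glucose/18 + BUN/2.8
= 2·130 + 153/18 + 59/2.8
= 260 + 8.50 + 21.07
= 289.57 mOsm/kg ≈ 289.6 mOsm/kg
Osmolar gap = measured − calculated = 288 − 289.6 = -1.6 mOsm/kg

-1.6 mOsm/kg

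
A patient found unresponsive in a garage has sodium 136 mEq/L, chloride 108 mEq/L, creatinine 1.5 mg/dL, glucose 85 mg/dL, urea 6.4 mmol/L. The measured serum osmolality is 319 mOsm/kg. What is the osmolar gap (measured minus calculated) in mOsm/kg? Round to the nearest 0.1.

Calculated osmolality = 2·Na + glucose/18 + urea
= 2·136 + 85/18 + 6.4
= 272 + 4.72 + 6.40
= 283.12 mOsm/kg ≈ 283.1 mOsm/kg
Osmolar gap = measured − calculated = 319 − 283.1 = 35.9 mOsm/kg

35.9 mOsm/kg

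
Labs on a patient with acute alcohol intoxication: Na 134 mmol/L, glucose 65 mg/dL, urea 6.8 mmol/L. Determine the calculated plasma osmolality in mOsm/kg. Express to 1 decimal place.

278.4 mOsm/kg

Calculated osmolality = 2·Na + glucose/18 + urea
= 2·134 + 65/18 + 6.8
= 268 + 3.61 + 6.80
= 278.41 mOsm/kg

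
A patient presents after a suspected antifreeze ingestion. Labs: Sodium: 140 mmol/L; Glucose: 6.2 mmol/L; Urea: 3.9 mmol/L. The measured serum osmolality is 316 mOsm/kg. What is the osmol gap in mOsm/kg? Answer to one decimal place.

25.9 mOsm/kg

Calculated osmolality = 2·Na + glucose + urea
= 2·140 + 6.2 + 3.9
= 280 + 6.20 + 3.90
= 290.1 mOsm/kg ≈ 290.1 mOsm/kg
Osmolar gap = measured − calculated = 316 − 290.1 = 25.9 mOsm/kg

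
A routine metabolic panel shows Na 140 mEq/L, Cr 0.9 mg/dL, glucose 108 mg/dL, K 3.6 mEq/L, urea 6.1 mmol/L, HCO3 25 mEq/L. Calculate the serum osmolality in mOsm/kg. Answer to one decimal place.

Calculated osmolality = 2·Na + glucose/18 + urea
= 2·140 + 108/18 + 6.1
= 280 + 6 + 6.10
= 292.1 mOsm/kg

292.1 mOsm/kg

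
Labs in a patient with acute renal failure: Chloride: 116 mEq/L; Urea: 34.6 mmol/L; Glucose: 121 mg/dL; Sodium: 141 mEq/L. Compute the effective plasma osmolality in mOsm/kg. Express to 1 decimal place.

Effective osmolality excludes urea (freely permeant across cell membranes):
2·Na + glucose/18
= 2·141 + 121/18
= 282 + 6.72
= 288.72 mOsm/kg

288.7 mOsm/kg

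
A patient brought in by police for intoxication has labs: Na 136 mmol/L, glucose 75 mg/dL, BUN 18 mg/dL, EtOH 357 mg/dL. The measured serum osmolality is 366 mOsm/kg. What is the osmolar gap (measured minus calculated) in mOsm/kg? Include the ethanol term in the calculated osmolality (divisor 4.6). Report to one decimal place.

Calculated osmolality = 2·Na + glucose/18 + BUN/2.8 + ethanol/4.6
= 2·136 + 75/18 + 18/2.8 + 357/4.6
= 272 + 4.17 + 6.43 + 77.61
= 360.21 mOsm/kg ≈ 360.2 mOsm/kg
Osmolar gap = measured − calculated = 366 − 360.2 = 5.8 mOsm/kg

5.8 mOsm/kg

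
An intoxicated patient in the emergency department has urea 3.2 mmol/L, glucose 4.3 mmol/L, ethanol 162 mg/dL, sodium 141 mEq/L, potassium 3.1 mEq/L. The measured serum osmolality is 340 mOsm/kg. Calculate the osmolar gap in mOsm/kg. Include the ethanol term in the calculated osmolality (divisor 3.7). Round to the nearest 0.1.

6.7 mOsm/kg

Calculated osmolality = 2·Na + glucose + urea + ethanol/3.7
= 2·141 + 4.3 + 3.2 + 162/3.7
= 282 + 4.30 + 3.20 + 43.78
= 333.28 mOsm/kg ≈ 333.3 mOsm/kg
Osmolar gap = measured − calculated = 340 − 333.3 = 6.7 mOsm/kg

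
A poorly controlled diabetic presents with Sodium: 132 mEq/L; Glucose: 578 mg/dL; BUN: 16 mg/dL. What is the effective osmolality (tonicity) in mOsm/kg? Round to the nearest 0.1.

296.1 mOsm/kg

Effective osmolality excludes urea (freely permeant across cell membranes):
2·Na + glucose/18
= 2·132 + 578/18
= 264 + 32.11
= 296.11 mOsm/kg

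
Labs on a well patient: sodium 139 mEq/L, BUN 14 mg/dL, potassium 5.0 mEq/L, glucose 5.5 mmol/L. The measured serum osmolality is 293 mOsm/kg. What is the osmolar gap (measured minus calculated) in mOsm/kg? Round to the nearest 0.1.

Calculated osmolality = 2·Na + glucose + BUN/2.8
= 2·139 + 5.5 + 14/2.8
= 278 + 5.50 + 5
= 288.5 mOsm/kg ≈ 288.5 mOsm/kg
Osmolar gap = measured − calculated = 293 − 288.5 = 4.5 mOsm/kg

4.5 mOsm/kg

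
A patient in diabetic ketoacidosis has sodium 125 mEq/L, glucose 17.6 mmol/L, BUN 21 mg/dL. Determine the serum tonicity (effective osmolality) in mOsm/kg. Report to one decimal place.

267.6 mOsm/kg

Effective osmolality excludes urea (freely permeant across cell membranes):
2·Na + glucose
= 2·125 + 17.6
= 250 + 17.6
= 267.6 mOsm/kg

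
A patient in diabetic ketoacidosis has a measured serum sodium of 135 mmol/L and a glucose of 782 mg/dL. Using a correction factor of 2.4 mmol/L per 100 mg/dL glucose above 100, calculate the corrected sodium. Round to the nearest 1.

151 mmol/L

Corrected Na = measured Na + 2.4 · (glucose − 100)/100
= 135 + 2.4 · (782 − 100)/100
= 135 + 16.4
= 151.4 mmol/L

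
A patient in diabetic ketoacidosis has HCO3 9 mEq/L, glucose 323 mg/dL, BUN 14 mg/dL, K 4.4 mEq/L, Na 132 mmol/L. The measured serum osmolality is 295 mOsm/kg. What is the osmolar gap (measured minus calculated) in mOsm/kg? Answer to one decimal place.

8.1 mOsm/kg

Calculated osmolality = 2·Na + glucose/18 + BUN/2.8
= 2·132 + 323/18 + 14/2.8
= 264 + 17.94 + 5
= 286.94 mOsm/kg ≈ 286.9 mOsm/kg
Osmolar gap = measured − calculated = 295 − 286.9 = 8.1 mOsm/kg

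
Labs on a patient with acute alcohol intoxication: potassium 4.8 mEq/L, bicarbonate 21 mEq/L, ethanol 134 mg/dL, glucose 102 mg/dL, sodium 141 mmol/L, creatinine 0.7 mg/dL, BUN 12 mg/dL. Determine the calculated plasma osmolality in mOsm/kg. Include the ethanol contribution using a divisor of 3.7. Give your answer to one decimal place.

328.2 mOsm/kg

Calculated osmolality = 2·Na + glucose/18 + BUN/2.8 + ethanol/3.7
= 2·141 + 102/18 + 12/2.8 + 134/3.7
= 282 + 5.67 + 4.29 + 36.22
= 328.18 mOsm/kg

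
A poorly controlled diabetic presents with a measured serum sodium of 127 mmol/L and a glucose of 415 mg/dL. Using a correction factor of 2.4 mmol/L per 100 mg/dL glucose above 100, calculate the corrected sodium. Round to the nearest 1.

135 mmol/L

Corrected Na = measured Na + 2.4 · (glucose − 100)/100
= 127 + 2.4 · (415 − 100)/100
= 127 + 7.6
= 134.6 mmol/L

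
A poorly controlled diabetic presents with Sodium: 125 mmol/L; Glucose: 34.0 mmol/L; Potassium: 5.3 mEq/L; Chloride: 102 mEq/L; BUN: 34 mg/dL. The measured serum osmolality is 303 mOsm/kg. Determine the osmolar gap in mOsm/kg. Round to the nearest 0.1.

6.9 mOsm/kg

Calculated osmolality = 2·Na + glucose + BUN/2.8
= 2·125 + 34 + 34/2.8
= 250 + 34 + 12.14
= 296.14 mOsm/kg ≈ 296.1 mOsm/kg
Osmolar gap = measured − calculated = 303 − 296.1 = 6.9 mOsm/kg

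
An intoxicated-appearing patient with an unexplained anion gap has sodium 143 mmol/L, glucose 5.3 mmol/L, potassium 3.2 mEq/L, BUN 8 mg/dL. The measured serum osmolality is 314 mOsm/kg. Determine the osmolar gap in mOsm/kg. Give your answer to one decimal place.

Calculated osmolality = 2·Na + glucose + BUN/2.8
= 2·143 + 5.3 + 8/2.8
= 286 + 5.30 + 2.86
= 294.16 mOsm/kg ≈ 294.2 mOsm/kg
Osmolar gap = measured − calculated = 314 − 294.2 = 19.8 mOsm/kg

19.8 mOsm/kg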